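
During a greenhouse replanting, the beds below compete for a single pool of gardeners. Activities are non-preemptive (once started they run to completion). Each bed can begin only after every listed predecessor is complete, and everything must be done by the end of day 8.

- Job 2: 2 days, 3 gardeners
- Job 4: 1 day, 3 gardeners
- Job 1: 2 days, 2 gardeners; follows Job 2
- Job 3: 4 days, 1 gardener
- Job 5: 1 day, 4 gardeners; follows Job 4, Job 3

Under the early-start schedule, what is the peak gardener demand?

7

Early-start schedule: Job 2@1, Job 4@1, Job 1@3, Job 3@1, Job 5@5.
Load per day: day 1: 7, day 2: 4, day 3: 3, day 4: 3, day 5: 4, day 6: 0, day 7: 0, day 8: 0.
Peak is 7.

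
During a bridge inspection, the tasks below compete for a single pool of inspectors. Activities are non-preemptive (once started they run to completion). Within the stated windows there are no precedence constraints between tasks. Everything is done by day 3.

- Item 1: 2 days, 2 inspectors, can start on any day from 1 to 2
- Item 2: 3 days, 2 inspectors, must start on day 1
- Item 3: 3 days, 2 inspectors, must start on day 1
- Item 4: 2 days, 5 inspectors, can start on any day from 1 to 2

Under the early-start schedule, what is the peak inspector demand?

11

Early-start schedule: Item 1@1, Item 2@1, Item 3@1, Item 4@1.
Load per day: day 1: 11, day 2: 11, day 3: 4.
Peak is 11.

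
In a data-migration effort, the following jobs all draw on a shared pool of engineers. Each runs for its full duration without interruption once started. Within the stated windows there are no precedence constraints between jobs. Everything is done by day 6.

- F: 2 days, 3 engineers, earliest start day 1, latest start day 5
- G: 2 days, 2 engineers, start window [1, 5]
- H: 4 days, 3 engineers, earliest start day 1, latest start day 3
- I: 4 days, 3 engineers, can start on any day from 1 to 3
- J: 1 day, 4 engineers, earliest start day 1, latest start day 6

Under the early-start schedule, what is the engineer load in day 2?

11

At early start, day 2 has: F, G, H, I.
Demand: 3 + 2 + 3 + 3 = 11.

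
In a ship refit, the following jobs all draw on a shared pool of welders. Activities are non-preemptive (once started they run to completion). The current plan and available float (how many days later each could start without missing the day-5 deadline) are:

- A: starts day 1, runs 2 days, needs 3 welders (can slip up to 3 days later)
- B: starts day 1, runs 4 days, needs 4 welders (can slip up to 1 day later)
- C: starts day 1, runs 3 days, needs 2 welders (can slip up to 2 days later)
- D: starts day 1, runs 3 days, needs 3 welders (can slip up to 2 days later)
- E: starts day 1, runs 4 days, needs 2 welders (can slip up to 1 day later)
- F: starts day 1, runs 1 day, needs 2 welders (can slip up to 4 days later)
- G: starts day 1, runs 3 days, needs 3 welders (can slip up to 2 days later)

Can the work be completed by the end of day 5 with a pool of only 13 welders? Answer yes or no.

no

The minimum achievable peak is 14; 13 < 14, so no feasible schedule stays within the cap.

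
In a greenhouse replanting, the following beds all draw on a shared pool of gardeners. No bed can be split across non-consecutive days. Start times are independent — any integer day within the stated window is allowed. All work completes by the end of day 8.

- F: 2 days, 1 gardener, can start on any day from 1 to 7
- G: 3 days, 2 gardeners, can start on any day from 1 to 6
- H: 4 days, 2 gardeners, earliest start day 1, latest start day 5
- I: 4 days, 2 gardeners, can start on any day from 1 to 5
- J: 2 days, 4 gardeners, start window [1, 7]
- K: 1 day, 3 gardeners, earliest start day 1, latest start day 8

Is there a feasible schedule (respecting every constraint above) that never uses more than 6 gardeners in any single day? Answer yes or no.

yes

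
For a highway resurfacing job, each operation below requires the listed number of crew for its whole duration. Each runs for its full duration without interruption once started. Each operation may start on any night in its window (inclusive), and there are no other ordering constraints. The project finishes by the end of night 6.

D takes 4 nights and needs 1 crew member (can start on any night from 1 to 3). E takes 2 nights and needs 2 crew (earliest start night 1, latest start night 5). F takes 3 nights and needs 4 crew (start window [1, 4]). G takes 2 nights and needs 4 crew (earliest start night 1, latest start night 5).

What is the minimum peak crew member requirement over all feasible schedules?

Early-start (D@1, E@1, F@1, G@1) gives peak 11: n1:11  n2:11  n3:5  n4:1  n5:0  n6:0.
Shift E→4, G→5.
Schedule D@1, E@4, F@1, G@5: n1:5  n2:5  n3:5  n4:3  n5:6  n6:4 — peak 6.

6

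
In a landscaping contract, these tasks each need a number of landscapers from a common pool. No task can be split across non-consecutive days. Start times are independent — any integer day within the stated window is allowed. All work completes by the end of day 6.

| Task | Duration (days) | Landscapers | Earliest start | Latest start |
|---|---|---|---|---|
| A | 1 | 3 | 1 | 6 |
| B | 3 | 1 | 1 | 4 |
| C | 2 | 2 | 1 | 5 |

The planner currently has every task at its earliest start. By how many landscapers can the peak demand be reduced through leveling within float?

Early-start peak: d1:6  d2:3  d3:1  d4:0  d5:0  d6:0 ⇒ 6.
Leveled (A@1, B@2, C@2): d1:3  d2:3  d3:3  d4:1  d5:0  d6:0 ⇒ 3.
Reduction 6 − 3 = 3.

3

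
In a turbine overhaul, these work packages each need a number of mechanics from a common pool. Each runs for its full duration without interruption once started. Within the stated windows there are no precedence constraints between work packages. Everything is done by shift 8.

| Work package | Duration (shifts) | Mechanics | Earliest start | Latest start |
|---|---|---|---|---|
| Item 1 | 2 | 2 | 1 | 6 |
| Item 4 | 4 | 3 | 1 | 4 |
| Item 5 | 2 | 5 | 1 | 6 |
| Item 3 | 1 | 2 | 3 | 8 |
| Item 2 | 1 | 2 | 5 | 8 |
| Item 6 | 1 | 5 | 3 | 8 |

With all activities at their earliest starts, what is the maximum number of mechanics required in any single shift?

10

Early-start schedule: Item 1@1, Item 4@1, Item 5@1, Item 3@3, Item 2@5, Item 6@3.
Load per shift: shift 1: 10, shift 2: 10, shift 3: 10, shift 4: 3, shift 5: 2, shift 6: 0, shift 7: 0, shift 8: 0.
Peak is 10.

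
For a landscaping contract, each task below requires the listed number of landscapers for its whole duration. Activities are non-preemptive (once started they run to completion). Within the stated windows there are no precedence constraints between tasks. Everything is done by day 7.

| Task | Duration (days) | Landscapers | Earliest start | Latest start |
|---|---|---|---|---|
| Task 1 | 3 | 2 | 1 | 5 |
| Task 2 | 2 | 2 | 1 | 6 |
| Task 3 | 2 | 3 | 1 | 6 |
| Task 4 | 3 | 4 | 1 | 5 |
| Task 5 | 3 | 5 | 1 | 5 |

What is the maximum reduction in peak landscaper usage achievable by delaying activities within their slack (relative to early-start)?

Early-start peak: d1:16  d2:16  d3:11  d4:0  d5:0  d6:0  d7:0 ⇒ 16.
Leveled (Task 1@1, Task 2@4, Task 3@6, Task 4@4, Task 5@1): d1:7  d2:7  d3:7  d4:6  d5:6  d6:7  d7:3 ⇒ 7.
Reduction 16 − 7 = 9.

9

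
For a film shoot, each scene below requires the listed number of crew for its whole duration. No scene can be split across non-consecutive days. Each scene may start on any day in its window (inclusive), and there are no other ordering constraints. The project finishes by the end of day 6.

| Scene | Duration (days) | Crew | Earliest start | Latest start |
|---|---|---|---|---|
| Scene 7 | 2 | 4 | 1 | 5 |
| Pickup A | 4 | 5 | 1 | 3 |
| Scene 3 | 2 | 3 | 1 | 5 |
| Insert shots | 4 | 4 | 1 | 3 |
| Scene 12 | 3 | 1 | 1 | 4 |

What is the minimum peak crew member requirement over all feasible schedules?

10

Early-start (Scene 7@1, Pickup A@1, Scene 3@1, Insert shots@1, Scene 12@1) gives peak 17: d1:17  d2:17  d3:10  d4:9  d5:0  d6:0.
Shift Scene 3→5, Insert shots→3.
Schedule Scene 7@1, Pickup A@1, Scene 3@5, Insert shots@3, Scene 12@1: d1:10  d2:10  d3:10  d4:9  d5:7  d6:7 — peak 10.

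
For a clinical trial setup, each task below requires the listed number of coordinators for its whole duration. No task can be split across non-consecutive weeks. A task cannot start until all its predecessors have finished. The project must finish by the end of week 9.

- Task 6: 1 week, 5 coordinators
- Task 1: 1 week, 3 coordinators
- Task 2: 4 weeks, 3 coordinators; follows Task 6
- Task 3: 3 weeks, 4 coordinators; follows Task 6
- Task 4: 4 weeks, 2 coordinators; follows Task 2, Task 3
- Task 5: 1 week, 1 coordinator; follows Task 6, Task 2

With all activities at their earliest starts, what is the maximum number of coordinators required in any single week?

8

Early-start schedule: Task 6@1, Task 1@1, Task 2@2, Task 3@2, Task 4@6, Task 5@6.
Load per week: week 1: 8, week 2: 7, week 3: 7, week 4: 7, week 5: 3, week 6: 3, week 7: 2, week 8: 2, week 9: 2.
Peak is 8.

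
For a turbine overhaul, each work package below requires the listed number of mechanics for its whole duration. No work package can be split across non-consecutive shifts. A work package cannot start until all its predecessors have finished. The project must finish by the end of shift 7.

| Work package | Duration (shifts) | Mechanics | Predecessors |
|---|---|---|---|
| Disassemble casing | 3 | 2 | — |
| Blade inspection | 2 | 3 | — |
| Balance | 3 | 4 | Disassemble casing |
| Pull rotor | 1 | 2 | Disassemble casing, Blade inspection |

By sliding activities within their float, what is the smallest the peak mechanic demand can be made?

5

Early-start (Disassemble casing@1, Blade inspection@1, Balance@4, Pull rotor@4) gives peak 6: s1:5  s2:5  s3:2  s4:6  s5:4  s6:4  s7:0.
Shift Pull rotor→7.
Schedule Disassemble casing@1, Blade inspection@1, Balance@4, Pull rotor@7: s1:5  s2:5  s3:2  s4:4  s5:4  s6:4  s7:2 — peak 5.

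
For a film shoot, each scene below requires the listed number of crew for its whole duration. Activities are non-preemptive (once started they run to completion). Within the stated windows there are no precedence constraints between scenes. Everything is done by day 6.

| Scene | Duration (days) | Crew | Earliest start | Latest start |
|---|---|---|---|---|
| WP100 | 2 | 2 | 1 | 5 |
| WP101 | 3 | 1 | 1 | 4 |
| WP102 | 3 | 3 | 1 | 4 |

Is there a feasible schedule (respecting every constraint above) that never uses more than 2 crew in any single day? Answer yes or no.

no

Total crew member-days = 16; over 6 days the average is 16/6 > 2, so some day must exceed 2.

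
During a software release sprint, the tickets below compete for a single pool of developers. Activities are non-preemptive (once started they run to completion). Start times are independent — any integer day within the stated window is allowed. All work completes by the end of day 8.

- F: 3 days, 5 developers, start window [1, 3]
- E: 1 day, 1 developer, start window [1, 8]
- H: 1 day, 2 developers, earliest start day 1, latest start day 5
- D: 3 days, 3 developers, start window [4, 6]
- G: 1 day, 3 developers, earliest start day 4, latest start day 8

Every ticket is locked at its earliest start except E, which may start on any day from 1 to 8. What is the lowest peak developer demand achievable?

E@1: d1:8  d2:5  d3:5  d4:6  d5:3  d6:3  d7:0  d8:0 → peak 8
E@2: d1:7  d2:6  d3:5  d4:6  d5:3  d6:3  d7:0  d8:0 → peak 7
E@3: d1:7  d2:5  d3:6  d4:6  d5:3  d6:3  d7:0  d8:0 → peak 7
E@4: d1:7  d2:5  d3:5  d4:7  d5:3  d6:3  d7:0  d8:0 → peak 7
E@5: d1:7  d2:5  d3:5  d4:6  d5:4  d6:3  d7:0  d8:0 → peak 7
E@6: d1:7  d2:5  d3:5  d4:6  d5:3  d6:4  d7:0  d8:0 → peak 7
E@7: d1:7  d2:5  d3:5  d4:6  d5:3  d6:3  d7:1  d8:0 → peak 7
E@8: d1:7  d2:5  d3:5  d4:6  d5:3  d6:3  d7:0  d8:1 → peak 7
Best is E@2, peak 7.

7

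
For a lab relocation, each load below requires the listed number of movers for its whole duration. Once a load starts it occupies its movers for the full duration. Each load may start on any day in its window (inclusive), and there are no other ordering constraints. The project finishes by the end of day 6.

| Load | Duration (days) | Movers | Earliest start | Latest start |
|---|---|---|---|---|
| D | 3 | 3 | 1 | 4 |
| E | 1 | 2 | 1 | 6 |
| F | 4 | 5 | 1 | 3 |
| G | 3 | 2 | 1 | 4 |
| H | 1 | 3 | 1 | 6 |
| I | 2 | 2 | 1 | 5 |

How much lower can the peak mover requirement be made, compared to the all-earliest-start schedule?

9

Early-start peak: d1:17  d2:12  d3:10  d4:5  d5:0  d6:0 ⇒ 17.
Leveled (D@1, E@1, F@3, G@4, H@2, I@1): d1:7  d2:8  d3:8  d4:7  d5:7  d6:7 ⇒ 8.
Reduction 17 − 8 = 9.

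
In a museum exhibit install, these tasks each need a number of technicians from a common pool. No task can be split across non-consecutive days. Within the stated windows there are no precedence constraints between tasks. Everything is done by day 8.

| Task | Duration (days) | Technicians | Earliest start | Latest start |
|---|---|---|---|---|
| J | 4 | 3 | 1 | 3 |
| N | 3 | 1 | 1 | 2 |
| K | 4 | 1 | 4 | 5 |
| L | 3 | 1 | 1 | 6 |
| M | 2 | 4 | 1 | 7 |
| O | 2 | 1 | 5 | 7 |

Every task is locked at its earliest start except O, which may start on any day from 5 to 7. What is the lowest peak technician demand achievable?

O@5: d1:9  d2:9  d3:5  d4:4  d5:2  d6:2  d7:1  d8:0 → peak 9
O@6: d1:9  d2:9  d3:5  d4:4  d5:1  d6:2  d7:2  d8:0 → peak 9
O@7: d1:9  d2:9  d3:5  d4:4  d5:1  d6:1  d7:2  d8:1 → peak 9
Best is O@5, peak 9.

9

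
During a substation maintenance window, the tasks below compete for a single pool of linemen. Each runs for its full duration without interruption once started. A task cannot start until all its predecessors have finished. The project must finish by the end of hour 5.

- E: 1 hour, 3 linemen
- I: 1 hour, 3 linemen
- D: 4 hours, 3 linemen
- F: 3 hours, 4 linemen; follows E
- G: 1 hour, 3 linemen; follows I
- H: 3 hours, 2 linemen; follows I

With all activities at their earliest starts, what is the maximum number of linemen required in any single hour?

12

Early-start schedule: E@1, I@1, D@1, F@2, G@2, H@2.
Load per hour: hour 1: 9, hour 2: 12, hour 3: 9, hour 4: 9, hour 5: 0.
Peak is 12.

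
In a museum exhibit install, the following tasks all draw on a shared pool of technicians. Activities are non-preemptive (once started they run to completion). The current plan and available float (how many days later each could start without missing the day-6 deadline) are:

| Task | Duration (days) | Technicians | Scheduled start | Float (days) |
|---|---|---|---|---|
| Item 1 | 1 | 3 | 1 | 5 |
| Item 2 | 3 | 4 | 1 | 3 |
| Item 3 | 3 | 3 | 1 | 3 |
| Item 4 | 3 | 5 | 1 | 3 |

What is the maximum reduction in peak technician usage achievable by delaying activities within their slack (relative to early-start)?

7

Early-start peak: d1:15  d2:12  d3:12  d4:0  d5:0  d6:0 ⇒ 15.
Leveled (Item 1@1, Item 2@1, Item 3@2, Item 4@4): d1:7  d2:7  d3:7  d4:8  d5:5  d6:5 ⇒ 8.
Reduction 15 − 8 = 7.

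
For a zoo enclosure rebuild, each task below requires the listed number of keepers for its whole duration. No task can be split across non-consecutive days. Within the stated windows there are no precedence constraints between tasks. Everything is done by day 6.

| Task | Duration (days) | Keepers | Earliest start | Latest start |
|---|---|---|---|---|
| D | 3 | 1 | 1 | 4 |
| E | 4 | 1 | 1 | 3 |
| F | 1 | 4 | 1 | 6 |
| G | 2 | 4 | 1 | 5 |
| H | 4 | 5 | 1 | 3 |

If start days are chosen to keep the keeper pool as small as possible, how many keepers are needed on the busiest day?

Early-start (D@1, E@1, F@1, G@1, H@1) gives peak 15: d1:15  d2:11  d3:7  d4:6  d5:0  d6:0.
Shift F→5, G→5.
Schedule D@1, E@1, F@5, G@5, H@1: d1:7  d2:7  d3:7  d4:6  d5:8  d6:4 — peak 8.

8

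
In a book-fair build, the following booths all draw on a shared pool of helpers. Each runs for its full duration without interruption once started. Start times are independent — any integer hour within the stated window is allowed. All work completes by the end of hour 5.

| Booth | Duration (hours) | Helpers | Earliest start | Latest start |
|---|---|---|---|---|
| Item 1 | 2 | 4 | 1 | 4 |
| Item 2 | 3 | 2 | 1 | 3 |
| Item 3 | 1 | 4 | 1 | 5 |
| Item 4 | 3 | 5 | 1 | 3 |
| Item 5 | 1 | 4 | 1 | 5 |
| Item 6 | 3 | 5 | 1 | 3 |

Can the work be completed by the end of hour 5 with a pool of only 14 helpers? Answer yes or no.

yes

Schedule Item 1@1, Item 2@1, Item 3@1, Item 4@2, Item 5@5, Item 6@3: h1:10  h2:11  h3:12  h4:10  h5:9 — peak 12 ≤ 14.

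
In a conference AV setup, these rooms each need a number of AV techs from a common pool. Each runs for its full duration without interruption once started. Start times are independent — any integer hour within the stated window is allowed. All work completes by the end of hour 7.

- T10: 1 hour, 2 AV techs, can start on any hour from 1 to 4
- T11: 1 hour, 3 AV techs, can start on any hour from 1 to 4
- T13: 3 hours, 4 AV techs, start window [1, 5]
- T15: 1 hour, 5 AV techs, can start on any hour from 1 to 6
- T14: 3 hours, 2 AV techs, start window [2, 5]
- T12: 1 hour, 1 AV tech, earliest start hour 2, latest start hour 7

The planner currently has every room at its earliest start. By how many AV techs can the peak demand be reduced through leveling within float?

Early-start peak: h1:14  h2:7  h3:6  h4:2  h5:0  h6:0  h7:0 ⇒ 14.
Leveled (T10@2, T11@3, T13@5, T15@1, T14@2, T12@2): h1:5  h2:5  h3:5  h4:2  h5:4  h6:4  h7:4 ⇒ 5.
Reduction 14 − 5 = 9.

9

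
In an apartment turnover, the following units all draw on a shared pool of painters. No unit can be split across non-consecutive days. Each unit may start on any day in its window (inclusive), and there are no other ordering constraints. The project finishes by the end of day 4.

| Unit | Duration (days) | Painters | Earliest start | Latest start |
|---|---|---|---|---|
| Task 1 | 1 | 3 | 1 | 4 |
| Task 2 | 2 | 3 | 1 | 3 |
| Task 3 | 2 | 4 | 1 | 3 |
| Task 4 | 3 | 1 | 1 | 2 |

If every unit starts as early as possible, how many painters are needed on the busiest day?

Early-start schedule: Task 1@1, Task 2@1, Task 3@1, Task 4@1.
Load per day: day 1: 11, day 2: 8, day 3: 1, day 4: 0.
Peak is 11.

11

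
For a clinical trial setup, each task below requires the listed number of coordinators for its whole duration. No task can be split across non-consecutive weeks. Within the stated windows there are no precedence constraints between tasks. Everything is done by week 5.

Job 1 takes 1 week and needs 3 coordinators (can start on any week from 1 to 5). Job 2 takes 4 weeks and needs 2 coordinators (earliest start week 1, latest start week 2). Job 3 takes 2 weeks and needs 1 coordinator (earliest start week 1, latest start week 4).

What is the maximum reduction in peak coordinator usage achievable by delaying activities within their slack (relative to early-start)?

3

Early-start peak: w1:6  w2:3  w3:2  w4:2  w5:0 ⇒ 6.
Leveled (Job 1@1, Job 2@2, Job 3@2): w1:3  w2:3  w3:3  w4:2  w5:2 ⇒ 3.
Reduction 6 − 3 = 3.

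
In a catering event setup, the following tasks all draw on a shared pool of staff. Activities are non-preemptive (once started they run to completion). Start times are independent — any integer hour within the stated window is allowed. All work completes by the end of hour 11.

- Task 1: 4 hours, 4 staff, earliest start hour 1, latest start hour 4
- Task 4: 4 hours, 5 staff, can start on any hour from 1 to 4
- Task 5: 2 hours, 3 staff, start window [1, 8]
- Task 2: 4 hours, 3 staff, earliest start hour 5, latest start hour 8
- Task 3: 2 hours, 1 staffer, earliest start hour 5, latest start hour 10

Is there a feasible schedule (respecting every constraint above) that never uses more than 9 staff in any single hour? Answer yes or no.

yes

Schedule Task 1@1, Task 4@1, Task 5@5, Task 2@5, Task 3@5: h1:9  h2:9  h3:9  h4:9  h5:7  h6:7  h7:3  h8:3  h9:0  h10:0  h11:0 — peak 9 ≤ 9.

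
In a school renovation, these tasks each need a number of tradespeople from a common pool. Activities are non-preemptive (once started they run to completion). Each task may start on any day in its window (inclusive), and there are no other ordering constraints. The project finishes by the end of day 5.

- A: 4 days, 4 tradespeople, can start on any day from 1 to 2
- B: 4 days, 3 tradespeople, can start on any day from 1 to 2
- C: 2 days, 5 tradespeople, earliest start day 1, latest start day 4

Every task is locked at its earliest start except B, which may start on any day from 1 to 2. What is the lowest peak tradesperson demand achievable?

12

B@1: d1:12  d2:12  d3:7  d4:7  d5:0 → peak 12
B@2: d1:9  d2:12  d3:7  d4:7  d5:3 → peak 12
Best is B@1, peak 12.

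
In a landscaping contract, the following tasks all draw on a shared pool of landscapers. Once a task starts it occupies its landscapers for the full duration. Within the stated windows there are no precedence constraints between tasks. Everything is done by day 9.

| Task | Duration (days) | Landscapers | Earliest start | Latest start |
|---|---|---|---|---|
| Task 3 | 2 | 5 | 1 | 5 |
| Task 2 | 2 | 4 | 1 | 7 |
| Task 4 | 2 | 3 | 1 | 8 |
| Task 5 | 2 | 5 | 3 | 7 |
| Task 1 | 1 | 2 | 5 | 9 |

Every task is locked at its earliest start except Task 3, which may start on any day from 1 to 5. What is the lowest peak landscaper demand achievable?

7

Task 3@1: d1:12  d2:12  d3:5  d4:5  d5:2  d6:0  d7:0  d8:0  d9:0 → peak 12
Task 3@2: d1:7  d2:12  d3:10  d4:5  d5:2  d6:0  d7:0  d8:0  d9:0 → peak 12
Task 3@3: d1:7  d2:7  d3:10  d4:10  d5:2  d6:0  d7:0  d8:0  d9:0 → peak 10
Task 3@4: d1:7  d2:7  d3:5  d4:10  d5:7  d6:0  d7:0  d8:0  d9:0 → peak 10
Task 3@5: d1:7  d2:7  d3:5  d4:5  d5:7  d6:5  d7:0  d8:0  d9:0 → peak 7
Best is Task 3@5, peak 7.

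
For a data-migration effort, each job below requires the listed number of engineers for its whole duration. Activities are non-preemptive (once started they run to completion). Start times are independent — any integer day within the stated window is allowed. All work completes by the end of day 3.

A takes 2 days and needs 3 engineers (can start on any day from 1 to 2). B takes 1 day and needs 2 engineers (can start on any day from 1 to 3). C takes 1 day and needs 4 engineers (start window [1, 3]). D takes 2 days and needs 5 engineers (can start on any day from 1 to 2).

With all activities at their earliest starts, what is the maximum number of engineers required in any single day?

Early-start schedule: A@1, B@1, C@1, D@1.
Load per day: day 1: 14, day 2: 8, day 3: 0.
Peak is 14.

14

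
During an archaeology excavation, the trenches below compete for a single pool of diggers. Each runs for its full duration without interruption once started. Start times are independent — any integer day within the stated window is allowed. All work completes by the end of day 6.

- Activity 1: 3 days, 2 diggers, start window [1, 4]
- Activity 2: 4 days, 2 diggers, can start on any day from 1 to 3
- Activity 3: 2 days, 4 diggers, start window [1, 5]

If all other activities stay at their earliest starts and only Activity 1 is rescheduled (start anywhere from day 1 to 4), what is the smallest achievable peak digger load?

Activity 1@1: d1:8  d2:8  d3:4  d4:2  d5:0  d6:0 → peak 8
Activity 1@2: d1:6  d2:8  d3:4  d4:4  d5:0  d6:0 → peak 8
Activity 1@3: d1:6  d2:6  d3:4  d4:4  d5:2  d6:0 → peak 6
Activity 1@4: d1:6  d2:6  d3:2  d4:4  d5:2  d6:2 → peak 6
Best is Activity 1@3, peak 6.

6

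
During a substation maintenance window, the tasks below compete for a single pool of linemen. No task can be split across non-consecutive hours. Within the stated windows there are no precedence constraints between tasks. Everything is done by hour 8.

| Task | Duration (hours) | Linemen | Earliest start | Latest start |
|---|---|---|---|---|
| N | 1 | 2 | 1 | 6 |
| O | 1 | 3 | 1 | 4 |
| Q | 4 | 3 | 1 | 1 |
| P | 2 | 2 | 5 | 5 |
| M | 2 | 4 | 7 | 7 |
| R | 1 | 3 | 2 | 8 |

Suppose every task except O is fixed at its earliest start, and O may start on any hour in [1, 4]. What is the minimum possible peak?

6

O@1: h1:8  h2:6  h3:3  h4:3  h5:2  h6:2  h7:4  h8:4 → peak 8
O@2: h1:5  h2:9  h3:3  h4:3  h5:2  h6:2  h7:4  h8:4 → peak 9
O@3: h1:5  h2:6  h3:6  h4:3  h5:2  h6:2  h7:4  h8:4 → peak 6
O@4: h1:5  h2:6  h3:3  h4:6  h5:2  h6:2  h7:4  h8:4 → peak 6
Best is O@3, peak 6.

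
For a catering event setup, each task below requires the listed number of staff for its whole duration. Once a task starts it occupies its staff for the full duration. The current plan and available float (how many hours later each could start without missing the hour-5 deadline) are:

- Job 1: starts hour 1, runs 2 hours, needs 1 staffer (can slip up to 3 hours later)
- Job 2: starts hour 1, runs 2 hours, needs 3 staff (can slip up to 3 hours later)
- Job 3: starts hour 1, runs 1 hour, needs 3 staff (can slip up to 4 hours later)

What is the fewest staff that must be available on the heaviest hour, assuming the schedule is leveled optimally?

3

Early-start (Job 1@1, Job 2@1, Job 3@1) gives peak 7: h1:7  h2:4  h3:0  h4:0  h5:0.
Shift Job 2→3, Job 3→5.
Schedule Job 1@1, Job 2@3, Job 3@5: h1:1  h2:1  h3:3  h4:3  h5:3 — peak 3.
Total staffer-hours = 11 over 5 hours ⇒ peak ≥ ⌈11/5⌉ = 3, so 3 is optimal.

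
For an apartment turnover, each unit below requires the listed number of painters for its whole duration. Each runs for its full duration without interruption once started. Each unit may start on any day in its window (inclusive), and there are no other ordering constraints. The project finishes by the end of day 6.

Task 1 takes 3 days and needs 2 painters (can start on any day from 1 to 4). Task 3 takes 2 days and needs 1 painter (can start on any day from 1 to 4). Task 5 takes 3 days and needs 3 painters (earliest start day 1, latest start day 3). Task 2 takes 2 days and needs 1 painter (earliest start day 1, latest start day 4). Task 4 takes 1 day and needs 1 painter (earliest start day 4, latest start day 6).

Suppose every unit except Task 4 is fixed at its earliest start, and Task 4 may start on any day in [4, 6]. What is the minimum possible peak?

Task 4@4: d1:7  d2:7  d3:5  d4:1  d5:0  d6:0 → peak 7
Task 4@5: d1:7  d2:7  d3:5  d4:0  d5:1  d6:0 → peak 7
Task 4@6: d1:7  d2:7  d3:5  d4:0  d5:0  d6:1 → peak 7
Best is Task 4@4, peak 7.

7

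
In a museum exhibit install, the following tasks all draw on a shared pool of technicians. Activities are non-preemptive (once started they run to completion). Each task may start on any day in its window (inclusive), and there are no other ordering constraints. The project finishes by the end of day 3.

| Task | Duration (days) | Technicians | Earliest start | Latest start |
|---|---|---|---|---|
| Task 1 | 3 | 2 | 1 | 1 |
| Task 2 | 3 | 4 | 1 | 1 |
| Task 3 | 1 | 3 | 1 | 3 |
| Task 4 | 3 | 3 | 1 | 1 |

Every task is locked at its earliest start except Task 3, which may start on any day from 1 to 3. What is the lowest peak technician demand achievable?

12

Task 3@1: d1:12  d2:9  d3:9 → peak 12
Task 3@2: d1:9  d2:12  d3:9 → peak 12
Task 3@3: d1:9  d2:9  d3:12 → peak 12
Best is Task 3@1, peak 12.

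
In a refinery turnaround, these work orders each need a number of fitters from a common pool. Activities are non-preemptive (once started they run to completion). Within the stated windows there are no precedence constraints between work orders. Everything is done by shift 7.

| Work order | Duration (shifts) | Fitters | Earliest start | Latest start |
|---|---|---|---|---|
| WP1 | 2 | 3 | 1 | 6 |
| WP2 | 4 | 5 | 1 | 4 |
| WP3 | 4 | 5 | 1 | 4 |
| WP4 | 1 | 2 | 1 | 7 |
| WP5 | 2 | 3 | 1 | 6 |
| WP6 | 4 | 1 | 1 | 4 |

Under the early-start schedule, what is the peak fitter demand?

19

Early-start schedule: WP1@1, WP2@1, WP3@1, WP4@1, WP5@1, WP6@1.
Load per shift: shift 1: 19, shift 2: 17, shift 3: 11, shift 4: 11, shift 5: 0, shift 6: 0, shift 7: 0.
Peak is 19.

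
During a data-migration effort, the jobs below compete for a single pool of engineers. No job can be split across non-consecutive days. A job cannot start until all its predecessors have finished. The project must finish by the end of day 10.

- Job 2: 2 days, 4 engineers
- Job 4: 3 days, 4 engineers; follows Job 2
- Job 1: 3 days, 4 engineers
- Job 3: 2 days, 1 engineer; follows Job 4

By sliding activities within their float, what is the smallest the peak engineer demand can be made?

Early-start (Job 2@1, Job 4@3, Job 1@1, Job 3@6) gives peak 8: d1:8  d2:8  d3:8  d4:4  d5:4  d6:1  d7:1  d8:0  d9:0  d10:0.
Shift Job 1→6, Job 3→9.
Schedule Job 2@1, Job 4@3, Job 1@6, Job 3@9: d1:4  d2:4  d3:4  d4:4  d5:4  d6:4  d7:4  d8:4  d9:1  d10:1 — peak 4.
Total engineer-days = 34 over 10 days ⇒ peak ≥ ⌈34/10⌉ = 4, so 4 is optimal.

4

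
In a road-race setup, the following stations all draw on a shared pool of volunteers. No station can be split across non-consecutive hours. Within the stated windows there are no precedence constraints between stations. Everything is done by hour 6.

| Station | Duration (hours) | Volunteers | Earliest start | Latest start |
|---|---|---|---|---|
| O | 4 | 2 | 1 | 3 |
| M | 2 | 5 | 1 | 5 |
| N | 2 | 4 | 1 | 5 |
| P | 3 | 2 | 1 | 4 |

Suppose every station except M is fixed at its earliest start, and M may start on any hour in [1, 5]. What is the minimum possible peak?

M@1: h1:13  h2:13  h3:4  h4:2  h5:0  h6:0 → peak 13
M@2: h1:8  h2:13  h3:9  h4:2  h5:0  h6:0 → peak 13
M@3: h1:8  h2:8  h3:9  h4:7  h5:0  h6:0 → peak 9
M@4: h1:8  h2:8  h3:4  h4:7  h5:5  h6:0 → peak 8
M@5: h1:8  h2:8  h3:4  h4:2  h5:5  h6:5 → peak 8
Best is M@4, peak 8.

8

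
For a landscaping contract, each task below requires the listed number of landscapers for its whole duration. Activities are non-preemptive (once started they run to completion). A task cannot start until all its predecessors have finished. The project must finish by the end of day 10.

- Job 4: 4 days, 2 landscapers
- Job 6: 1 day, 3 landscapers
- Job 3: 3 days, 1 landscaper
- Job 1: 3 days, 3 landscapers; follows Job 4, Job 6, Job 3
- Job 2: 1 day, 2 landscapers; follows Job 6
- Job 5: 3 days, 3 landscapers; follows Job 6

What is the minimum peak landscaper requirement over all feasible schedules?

Early-start (Job 4@1, Job 6@1, Job 3@1, Job 1@5, Job 2@2, Job 5@2) gives peak 8: d1:6  d2:8  d3:6  d4:5  d5:3  d6:3  d7:3  d8:0  d9:0  d10:0.
Shift Job 3→2, Job 5→8.
Schedule Job 4@1, Job 6@1, Job 3@2, Job 1@5, Job 2@2, Job 5@8: d1:5  d2:5  d3:3  d4:3  d5:3  d6:3  d7:3  d8:3  d9:3  d10:3 — peak 5.

5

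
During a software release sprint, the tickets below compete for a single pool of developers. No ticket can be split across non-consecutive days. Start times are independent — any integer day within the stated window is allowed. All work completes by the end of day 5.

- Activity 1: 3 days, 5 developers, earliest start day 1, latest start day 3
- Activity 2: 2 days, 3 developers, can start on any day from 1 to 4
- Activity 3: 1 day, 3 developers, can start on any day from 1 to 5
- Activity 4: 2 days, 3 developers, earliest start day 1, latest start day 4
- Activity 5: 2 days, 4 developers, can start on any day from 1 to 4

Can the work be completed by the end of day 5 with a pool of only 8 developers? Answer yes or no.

Schedule Activity 1@1, Activity 2@1, Activity 3@3, Activity 4@4, Activity 5@4: d1:8  d2:8  d3:8  d4:7  d5:7 — peak 8 ≤ 8.

yes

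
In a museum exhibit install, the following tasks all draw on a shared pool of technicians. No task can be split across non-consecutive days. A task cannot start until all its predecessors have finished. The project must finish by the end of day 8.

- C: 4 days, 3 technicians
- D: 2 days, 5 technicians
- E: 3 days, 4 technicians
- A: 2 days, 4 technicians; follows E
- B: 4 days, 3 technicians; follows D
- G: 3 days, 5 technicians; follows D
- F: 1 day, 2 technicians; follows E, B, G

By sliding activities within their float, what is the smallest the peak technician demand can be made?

Early-start (C@1, D@1, E@1, A@4, B@3, G@3, F@7) gives peak 15: d1:12  d2:12  d3:15  d4:15  d5:12  d6:3  d7:2  d8:0.
Shift C→3, A→7, G→4.
Schedule C@3, D@1, E@1, A@7, B@3, G@4, F@7: d1:9  d2:9  d3:10  d4:11  d5:11  d6:11  d7:6  d8:4 — peak 11.

11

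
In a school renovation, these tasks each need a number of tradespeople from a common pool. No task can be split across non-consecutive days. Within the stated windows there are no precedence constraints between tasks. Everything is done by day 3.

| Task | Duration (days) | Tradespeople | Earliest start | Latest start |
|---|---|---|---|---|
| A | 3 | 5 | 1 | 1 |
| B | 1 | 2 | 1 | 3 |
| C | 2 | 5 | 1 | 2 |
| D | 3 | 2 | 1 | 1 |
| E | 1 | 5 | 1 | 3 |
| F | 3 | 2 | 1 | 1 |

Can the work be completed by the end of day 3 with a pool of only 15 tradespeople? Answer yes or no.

no

The minimum achievable peak is 16; 15 < 16, so no feasible schedule stays within the cap.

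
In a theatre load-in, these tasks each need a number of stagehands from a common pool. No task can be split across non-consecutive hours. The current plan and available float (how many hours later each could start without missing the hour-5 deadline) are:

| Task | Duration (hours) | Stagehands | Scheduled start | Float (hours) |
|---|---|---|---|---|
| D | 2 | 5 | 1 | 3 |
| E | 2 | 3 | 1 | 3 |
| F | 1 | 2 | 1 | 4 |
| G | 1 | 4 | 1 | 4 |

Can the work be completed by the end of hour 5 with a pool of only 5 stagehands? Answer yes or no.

Schedule D@1, E@3, F@3, G@5: h1:5  h2:5  h3:5  h4:3  h5:4 — peak 5 ≤ 5.

yes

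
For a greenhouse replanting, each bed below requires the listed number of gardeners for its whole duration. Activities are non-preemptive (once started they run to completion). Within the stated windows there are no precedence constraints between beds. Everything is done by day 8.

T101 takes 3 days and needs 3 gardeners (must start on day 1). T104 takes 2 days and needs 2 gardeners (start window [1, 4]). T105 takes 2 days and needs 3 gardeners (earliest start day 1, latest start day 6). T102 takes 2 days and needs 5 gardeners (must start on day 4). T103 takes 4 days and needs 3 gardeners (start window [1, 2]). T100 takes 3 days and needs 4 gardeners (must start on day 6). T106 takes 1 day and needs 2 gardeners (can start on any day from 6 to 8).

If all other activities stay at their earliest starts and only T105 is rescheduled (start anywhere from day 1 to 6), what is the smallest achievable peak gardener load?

9

T105@1: d1:11  d2:11  d3:6  d4:8  d5:5  d6:6  d7:4  d8:4 → peak 11
T105@2: d1:8  d2:11  d3:9  d4:8  d5:5  d6:6  d7:4  d8:4 → peak 11
T105@3: d1:8  d2:8  d3:9  d4:11  d5:5  d6:6  d7:4  d8:4 → peak 11
T105@4: d1:8  d2:8  d3:6  d4:11  d5:8  d6:6  d7:4  d8:4 → peak 11
T105@5: d1:8  d2:8  d3:6  d4:8  d5:8  d6:9  d7:4  d8:4 → peak 9
T105@6: d1:8  d2:8  d3:6  d4:8  d5:5  d6:9  d7:7  d8:4 → peak 9
Best is T105@5, peak 9.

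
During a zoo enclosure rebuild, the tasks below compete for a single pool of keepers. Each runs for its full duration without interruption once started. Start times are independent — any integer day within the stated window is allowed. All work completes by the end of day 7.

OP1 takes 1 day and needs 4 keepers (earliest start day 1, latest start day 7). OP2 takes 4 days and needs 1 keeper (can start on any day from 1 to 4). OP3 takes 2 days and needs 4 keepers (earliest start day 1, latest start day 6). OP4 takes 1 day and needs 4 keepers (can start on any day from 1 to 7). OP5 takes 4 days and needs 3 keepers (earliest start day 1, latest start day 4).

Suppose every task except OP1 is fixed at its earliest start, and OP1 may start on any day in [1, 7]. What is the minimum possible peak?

OP1@1: d1:16  d2:8  d3:4  d4:4  d5:0  d6:0  d7:0 → peak 16
OP1@2: d1:12  d2:12  d3:4  d4:4  d5:0  d6:0  d7:0 → peak 12
OP1@3: d1:12  d2:8  d3:8  d4:4  d5:0  d6:0  d7:0 → peak 12
OP1@4: d1:12  d2:8  d3:4  d4:8  d5:0  d6:0  d7:0 → peak 12
OP1@5: d1:12  d2:8  d3:4  d4:4  d5:4  d6:0  d7:0 → peak 12
OP1@6: d1:12  d2:8  d3:4  d4:4  d5:0  d6:4  d7:0 → peak 12
OP1@7: d1:12  d2:8  d3:4  d4:4  d5:0  d6:0  d7:4 → peak 12
Best is OP1@2, peak 12.

12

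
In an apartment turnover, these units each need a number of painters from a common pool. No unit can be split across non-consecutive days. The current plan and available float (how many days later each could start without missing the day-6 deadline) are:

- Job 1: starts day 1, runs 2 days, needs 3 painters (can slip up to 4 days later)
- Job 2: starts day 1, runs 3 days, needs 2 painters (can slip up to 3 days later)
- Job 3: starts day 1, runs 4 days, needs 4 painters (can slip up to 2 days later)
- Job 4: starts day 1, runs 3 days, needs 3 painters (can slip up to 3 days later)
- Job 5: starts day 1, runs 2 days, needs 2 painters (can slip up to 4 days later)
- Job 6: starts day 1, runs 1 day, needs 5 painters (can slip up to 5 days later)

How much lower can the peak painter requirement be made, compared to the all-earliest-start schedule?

10

Early-start peak: d1:19  d2:14  d3:9  d4:4  d5:0  d6:0 ⇒ 19.
Leveled (Job 1@1, Job 2@1, Job 3@1, Job 4@3, Job 5@4, Job 6@6): d1:9  d2:9  d3:9  d4:9  d5:5  d6:5 ⇒ 9.
Reduction 19 − 9 = 10.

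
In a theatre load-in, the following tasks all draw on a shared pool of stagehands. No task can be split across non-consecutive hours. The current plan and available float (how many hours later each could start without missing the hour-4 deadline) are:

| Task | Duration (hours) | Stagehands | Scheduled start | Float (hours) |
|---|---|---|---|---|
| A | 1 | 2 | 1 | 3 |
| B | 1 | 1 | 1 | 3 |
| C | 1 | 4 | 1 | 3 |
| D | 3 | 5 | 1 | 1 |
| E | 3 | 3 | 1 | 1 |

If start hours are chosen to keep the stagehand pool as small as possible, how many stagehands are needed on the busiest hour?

8

Early-start (A@1, B@1, C@1, D@1, E@1) gives peak 15: h1:15  h2:8  h3:8  h4:0.
Shift D→2, E→2.
Schedule A@1, B@1, C@1, D@2, E@2: h1:7  h2:8  h3:8  h4:8 — peak 8.
Total stagehand-hours = 31 over 4 hours ⇒ peak ≥ ⌈31/4⌉ = 8, so 8 is optimal.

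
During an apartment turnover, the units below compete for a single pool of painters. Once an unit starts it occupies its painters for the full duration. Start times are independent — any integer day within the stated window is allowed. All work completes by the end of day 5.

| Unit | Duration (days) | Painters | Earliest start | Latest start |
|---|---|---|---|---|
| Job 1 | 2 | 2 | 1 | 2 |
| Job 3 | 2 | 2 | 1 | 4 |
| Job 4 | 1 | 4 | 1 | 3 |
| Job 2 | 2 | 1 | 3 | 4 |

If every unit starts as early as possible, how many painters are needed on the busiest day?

8

Early-start schedule: Job 1@1, Job 3@1, Job 4@1, Job 2@3.
Load per day: day 1: 8, day 2: 4, day 3: 1, day 4: 1, day 5: 0.
Peak is 8.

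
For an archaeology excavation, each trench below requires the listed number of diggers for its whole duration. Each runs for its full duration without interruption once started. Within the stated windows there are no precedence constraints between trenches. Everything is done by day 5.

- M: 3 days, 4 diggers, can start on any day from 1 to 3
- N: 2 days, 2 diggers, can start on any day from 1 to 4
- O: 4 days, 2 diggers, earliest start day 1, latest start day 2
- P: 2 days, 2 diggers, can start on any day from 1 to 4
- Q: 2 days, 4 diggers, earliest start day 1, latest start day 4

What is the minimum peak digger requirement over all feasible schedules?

Early-start (M@1, N@1, O@1, P@1, Q@1) gives peak 14: d1:14  d2:14  d3:6  d4:2  d5:0.
Shift P→3, Q→4.
Schedule M@1, N@1, O@1, P@3, Q@4: d1:8  d2:8  d3:8  d4:8  d5:4 — peak 8.
Total digger-days = 36 over 5 days ⇒ peak ≥ ⌈36/5⌉ = 8, so 8 is optimal.

8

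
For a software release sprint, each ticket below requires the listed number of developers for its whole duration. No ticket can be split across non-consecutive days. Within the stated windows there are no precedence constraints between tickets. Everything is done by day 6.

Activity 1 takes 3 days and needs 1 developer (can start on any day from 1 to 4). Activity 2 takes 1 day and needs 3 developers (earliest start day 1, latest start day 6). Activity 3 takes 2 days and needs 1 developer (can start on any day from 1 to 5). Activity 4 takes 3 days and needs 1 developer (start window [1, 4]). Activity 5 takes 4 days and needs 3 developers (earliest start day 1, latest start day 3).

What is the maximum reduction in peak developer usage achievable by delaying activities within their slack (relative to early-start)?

4

Early-start peak: d1:9  d2:6  d3:5  d4:3  d5:0  d6:0 ⇒ 9.
Leveled (Activity 1@1, Activity 2@1, Activity 3@1, Activity 4@2, Activity 5@3): d1:5  d2:3  d3:5  d4:4  d5:3  d6:3 ⇒ 5.
Reduction 9 − 5 = 4.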